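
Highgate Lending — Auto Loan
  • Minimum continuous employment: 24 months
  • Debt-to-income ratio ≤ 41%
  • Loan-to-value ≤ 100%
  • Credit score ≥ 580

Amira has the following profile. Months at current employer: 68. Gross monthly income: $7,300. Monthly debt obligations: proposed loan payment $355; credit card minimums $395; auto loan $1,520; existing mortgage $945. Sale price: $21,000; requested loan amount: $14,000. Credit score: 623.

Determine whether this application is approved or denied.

Denied

Employment 68 ≥ 24 months
Total monthly debts = (355 + 395 + 1,520 + 945) = 3,215. Debt-to-income = 3,215/7,300 = 44% — over 41% limit
LTV = 14,000/21,000 = 66.7% ≤ 100%
Credit score 623 ≥ 580 (meets)
Fails on DTI.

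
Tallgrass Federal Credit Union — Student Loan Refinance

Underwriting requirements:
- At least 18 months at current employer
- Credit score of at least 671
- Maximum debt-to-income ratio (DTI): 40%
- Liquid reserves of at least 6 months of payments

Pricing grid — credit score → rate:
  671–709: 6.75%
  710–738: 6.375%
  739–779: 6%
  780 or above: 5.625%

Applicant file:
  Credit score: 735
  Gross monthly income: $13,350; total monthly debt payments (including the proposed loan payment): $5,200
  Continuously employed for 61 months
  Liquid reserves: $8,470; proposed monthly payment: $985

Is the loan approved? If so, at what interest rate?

Credit score 735 ≥ 671 (meets minimum)
Debt-to-income = 5,200/13,350 = 39% — meets 40% limit
Reserves = 8,470/985 = 8.6 months ≥ 6
Employment 61 ≥ 18 months
All requirements met. Score 735 falls in the 710–738 tier → 6.375%.

Approved at 6.375%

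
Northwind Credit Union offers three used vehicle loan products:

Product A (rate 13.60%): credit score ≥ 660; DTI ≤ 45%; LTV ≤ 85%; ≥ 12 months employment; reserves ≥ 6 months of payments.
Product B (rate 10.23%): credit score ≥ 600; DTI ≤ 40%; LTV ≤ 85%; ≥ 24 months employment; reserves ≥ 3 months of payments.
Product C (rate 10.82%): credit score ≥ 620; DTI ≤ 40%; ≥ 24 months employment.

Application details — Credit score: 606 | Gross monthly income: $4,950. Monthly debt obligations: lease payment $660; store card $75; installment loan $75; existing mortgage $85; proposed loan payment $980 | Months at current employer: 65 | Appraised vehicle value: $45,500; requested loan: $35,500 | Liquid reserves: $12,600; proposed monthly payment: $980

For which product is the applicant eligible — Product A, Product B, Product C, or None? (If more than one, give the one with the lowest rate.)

Product B

Total debts = (660 + 75 + 75 + 85 + 980) = 1,875; DTI = 1,875/4,950 = 37.9%.
LTV = 35,500/45,500 = 78%.
Reserves = 12,600/980 = 12.9 months.
Product A: score 606 < 660; DTI 37.9% ≤ 45%; LTV 78% ≤ 85%; employment 65 ≥ 12 mo; reserves 12.9 ≥ 6 mo → does not qualify.
Product B: score 606 ≥ 600; DTI 37.9% ≤ 40%; LTV 78% ≤ 85%; employment 65 ≥ 24 mo; reserves 12.9 ≥ 3 mo → qualifies.
Product C: score 606 < 620; DTI 37.9% ≤ 40%; employment 65 ≥ 24 mo → does not qualify.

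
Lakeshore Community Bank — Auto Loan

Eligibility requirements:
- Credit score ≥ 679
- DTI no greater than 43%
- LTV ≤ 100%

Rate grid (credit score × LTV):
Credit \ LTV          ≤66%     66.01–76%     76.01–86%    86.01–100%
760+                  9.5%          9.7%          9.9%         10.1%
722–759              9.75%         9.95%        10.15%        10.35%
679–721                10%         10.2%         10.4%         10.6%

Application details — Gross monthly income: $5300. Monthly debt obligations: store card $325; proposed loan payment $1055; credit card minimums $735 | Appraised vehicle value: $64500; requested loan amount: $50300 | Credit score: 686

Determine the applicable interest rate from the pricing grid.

10.4%

Credit score 686 ≥ 679; Total monthly debts = (325 + 1,055 + 735) = 2,115. DTI: 2,115 ÷ 5,300 = 39.9%, within the 43% cap
LTV: 50,300 ÷ 64,500 = 78%, within 100% cap
Credit 686 → row 679–721; LTV 78% → column 76.01–86%. Grid cell → 10.4%.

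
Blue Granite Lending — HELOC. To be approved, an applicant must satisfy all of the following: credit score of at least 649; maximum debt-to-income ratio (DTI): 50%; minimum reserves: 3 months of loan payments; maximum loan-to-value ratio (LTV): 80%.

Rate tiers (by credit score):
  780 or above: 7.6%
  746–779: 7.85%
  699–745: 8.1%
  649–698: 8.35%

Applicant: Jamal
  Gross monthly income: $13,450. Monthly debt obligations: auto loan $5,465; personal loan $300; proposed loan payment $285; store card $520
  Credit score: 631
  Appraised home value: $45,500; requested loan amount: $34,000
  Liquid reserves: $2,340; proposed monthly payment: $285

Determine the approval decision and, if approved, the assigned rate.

Denied

Credit score 631 < 649 (below minimum)
Reserves: 2,340 ÷ 285 = 8.2 months (meets 3-month minimum)
Total monthly debts = (5,465 + 300 + 285 + 520) = 6,570. Debt-to-income = 6,570/13,450 = 48.8% — meets 50% limit
Loan-to-value = 34,000/45,500 = 74.7% — pass (80% max)
Not all requirements met → denied.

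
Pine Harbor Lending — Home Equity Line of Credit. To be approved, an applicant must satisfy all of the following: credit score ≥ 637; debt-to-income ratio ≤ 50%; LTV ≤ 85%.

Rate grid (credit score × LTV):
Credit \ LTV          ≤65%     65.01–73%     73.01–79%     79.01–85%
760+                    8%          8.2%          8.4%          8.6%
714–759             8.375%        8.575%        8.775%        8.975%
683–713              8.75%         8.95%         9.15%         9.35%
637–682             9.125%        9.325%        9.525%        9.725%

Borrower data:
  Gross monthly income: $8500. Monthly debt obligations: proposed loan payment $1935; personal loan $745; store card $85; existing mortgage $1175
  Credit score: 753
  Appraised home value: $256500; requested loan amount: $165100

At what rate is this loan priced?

8.375%

Credit score 753 ≥ 637; Total monthly debts = (1,935 + 745 + 85 + 1,175) = 3,940. DTI: 3,940 ÷ 8,500 = 46.4%, within the 50% cap
LTV: 165,100 ÷ 256,500 = 64.4%, within 85% cap
Score 753 is in the 714–759 band; LTV 64.4% is in the ≤65% band → 8.375%.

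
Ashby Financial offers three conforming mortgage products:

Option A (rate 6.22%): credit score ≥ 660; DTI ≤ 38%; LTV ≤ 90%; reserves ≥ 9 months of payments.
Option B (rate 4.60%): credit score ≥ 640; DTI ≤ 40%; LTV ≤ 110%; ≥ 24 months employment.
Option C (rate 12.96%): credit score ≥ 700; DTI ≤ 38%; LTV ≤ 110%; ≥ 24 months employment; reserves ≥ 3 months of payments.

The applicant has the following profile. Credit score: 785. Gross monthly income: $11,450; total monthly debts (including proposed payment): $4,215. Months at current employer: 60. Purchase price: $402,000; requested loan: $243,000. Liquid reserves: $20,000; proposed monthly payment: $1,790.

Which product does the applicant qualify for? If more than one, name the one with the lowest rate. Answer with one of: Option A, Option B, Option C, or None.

DTI = 4,215/11,450 = 36.8%.
LTV = 243,000/402,000 = 60.4%.
Reserves = 20,000/1,790 = 11.2 months.
Option A: score 785 ≥ 660; DTI 36.8% ≤ 38%; LTV 60.4% ≤ 90%; reserves 11.2 ≥ 9 mo → qualifies.
Option B: score 785 ≥ 640; DTI 36.8% ≤ 40%; LTV 60.4% ≤ 110%; employment 60 ≥ 24 mo → qualifies.
Option C: score 785 ≥ 700; DTI 36.8% ≤ 38%; LTV 60.4% ≤ 110%; employment 60 ≥ 24 mo; reserves 11.2 ≥ 3 mo → qualifies.
Qualifying: Option A, Option B, Option C. Lowest rate is 4.60% → Option B.

Option B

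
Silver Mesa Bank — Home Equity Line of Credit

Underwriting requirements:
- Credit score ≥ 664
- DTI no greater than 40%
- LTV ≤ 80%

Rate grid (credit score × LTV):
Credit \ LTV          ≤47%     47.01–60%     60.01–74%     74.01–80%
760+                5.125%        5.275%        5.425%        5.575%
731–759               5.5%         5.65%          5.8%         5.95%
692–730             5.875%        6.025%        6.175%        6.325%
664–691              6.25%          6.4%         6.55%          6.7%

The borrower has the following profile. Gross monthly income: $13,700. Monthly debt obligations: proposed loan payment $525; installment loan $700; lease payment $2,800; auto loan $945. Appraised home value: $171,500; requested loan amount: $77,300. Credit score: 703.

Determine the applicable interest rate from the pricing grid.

5.875%

Credit score 703 ≥ 664; Total monthly debts = (525 + 700 + 2,800 + 945) = 4,970. DTI = 4,970/13,700 = 36.3% ≤ 40%
LTV = 77,300/171,500 = 45.1% ≤ 80%
Row: 703 falls in 692–730. Column: 45.1% falls in ≤47%. Rate = 5.875%.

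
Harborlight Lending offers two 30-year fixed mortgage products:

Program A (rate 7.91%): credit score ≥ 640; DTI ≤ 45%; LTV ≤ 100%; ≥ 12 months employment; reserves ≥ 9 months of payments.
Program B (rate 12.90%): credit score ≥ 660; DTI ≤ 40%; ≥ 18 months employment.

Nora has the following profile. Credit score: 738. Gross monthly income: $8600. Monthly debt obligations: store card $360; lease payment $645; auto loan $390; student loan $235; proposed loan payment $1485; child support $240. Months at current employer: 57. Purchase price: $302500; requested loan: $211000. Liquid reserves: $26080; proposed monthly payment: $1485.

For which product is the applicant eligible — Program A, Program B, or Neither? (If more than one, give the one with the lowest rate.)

Total debts = (360 + 645 + 390 + 235 + 1,485 + 240) = 3,355; DTI = 3,355/8,600 = 39%.
LTV = 211,000/302,500 = 69.8%.
Reserves = 26,080/1,485 = 17.6 months.
Program A: score 738 ≥ 640; DTI 39% ≤ 45%; LTV 69.8% ≤ 100%; employment 57 ≥ 12 mo; reserves 17.6 ≥ 9 mo → qualifies.
Program B: score 738 ≥ 660; DTI 39% ≤ 40%; employment 57 ≥ 18 mo → qualifies.
Qualifying: Program A, Program B. Lowest rate is 7.91% → Program A.

Program A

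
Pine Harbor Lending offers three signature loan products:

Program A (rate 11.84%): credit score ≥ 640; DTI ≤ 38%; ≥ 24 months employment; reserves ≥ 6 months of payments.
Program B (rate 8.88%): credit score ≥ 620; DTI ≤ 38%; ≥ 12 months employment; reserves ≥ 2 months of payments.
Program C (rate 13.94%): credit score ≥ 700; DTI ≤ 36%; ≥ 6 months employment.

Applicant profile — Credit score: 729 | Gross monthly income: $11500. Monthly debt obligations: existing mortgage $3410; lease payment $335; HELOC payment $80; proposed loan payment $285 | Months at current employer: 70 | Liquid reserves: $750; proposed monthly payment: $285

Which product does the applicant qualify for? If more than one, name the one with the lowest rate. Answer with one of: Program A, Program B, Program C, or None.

Program B

Total debts = (3,410 + 335 + 80 + 285) = 4,110; DTI = 4,110/11,500 = 35.7%.
Reserves = 750/285 = 2.6 months.
Program A: score 729 ≥ 640; DTI 35.7% ≤ 38%; employment 70 ≥ 24 mo; reserves 2.6 < 6 mo → does not qualify.
Program B: score 729 ≥ 620; DTI 35.7% ≤ 38%; employment 70 ≥ 12 mo; reserves 2.6 ≥ 2 mo → qualifies.
Program C: score 729 ≥ 700; DTI 35.7% ≤ 36%; employment 70 ≥ 6 mo → qualifies.
Qualifying: Program B, Program C. Lowest rate is 8.88% → Program B.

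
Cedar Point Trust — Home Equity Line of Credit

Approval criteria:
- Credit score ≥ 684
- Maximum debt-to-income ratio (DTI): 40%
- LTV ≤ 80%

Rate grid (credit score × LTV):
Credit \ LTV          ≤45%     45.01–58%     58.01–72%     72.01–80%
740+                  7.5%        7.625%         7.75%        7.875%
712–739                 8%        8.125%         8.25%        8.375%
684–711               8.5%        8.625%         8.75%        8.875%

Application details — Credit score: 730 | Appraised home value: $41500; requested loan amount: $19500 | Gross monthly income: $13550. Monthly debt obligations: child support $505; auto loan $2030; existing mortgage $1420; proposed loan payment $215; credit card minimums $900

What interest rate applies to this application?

8.125%

Credit score 730 ≥ 684; Total monthly debts = (505 + 2,030 + 1,420 + 215 + 900) = 5,070. DTI = 5,070/13,550 = 37.4% ≤ 40%
LTV = 19,500/41,500 = 47% ≤ 80%
Credit 730 → row 712–739; LTV 47% → column 45.01–58%. Grid cell → 8.125%.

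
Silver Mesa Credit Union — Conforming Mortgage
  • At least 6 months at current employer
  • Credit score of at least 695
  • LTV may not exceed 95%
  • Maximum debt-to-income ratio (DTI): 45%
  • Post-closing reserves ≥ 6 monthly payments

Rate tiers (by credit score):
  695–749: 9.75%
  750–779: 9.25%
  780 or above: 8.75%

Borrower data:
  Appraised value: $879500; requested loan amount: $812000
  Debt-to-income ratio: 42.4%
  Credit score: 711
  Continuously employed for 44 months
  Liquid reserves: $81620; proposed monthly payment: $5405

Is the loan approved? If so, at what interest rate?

Approved at 9.75%

Credit score 711 ≥ 695 (meets minimum)
Employment 44 ≥ 6 months
Liquid reserves cover 81,620/5,405 = 15.1 months — ≥ 6 required
LTV = 812,000/879,500 = 92.3% ≤ 95%
Debt-to-income 42.4% vs 45% cap — pass
All requirements met. Score 711 falls in the 695–749 tier → 9.75%.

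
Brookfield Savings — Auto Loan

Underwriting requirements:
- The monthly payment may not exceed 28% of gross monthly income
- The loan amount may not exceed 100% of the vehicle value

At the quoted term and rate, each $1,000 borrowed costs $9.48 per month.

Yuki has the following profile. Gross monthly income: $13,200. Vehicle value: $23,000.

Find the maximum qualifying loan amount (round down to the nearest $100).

Payment cap: 28% × $13,200 = $3,696/month.
At $9.48 per $1,000, that supports 3,696/9.48 × 1,000 ≈ $389,873 → $389,800.
LTV cap: 100% × $23,000 = $23,000 → $23,000.
Binding constraint: loan-to-value.

$23,000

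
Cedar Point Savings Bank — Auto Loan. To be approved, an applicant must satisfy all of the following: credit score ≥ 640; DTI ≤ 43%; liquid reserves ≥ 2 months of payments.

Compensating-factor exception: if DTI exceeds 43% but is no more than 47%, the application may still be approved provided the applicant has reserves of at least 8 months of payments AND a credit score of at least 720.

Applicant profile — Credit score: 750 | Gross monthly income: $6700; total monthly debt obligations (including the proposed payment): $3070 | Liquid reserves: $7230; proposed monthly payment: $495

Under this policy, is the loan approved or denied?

Credit score 750 ≥ 640 (meets base)
DTI = 3,070/6,700 = 45.8% > 43% — standard DTI limit exceeded.
Reserves: 7,230 ÷ 495 = 14.6 months (meets 2-month minimum)
DTI 45.8% is within the 43%–47% exception band; checking compensating factors.
Override check — reserves: 14.6 mo (ok); score: 750 (ok).
Both compensating conditions met → exception applies.

Approved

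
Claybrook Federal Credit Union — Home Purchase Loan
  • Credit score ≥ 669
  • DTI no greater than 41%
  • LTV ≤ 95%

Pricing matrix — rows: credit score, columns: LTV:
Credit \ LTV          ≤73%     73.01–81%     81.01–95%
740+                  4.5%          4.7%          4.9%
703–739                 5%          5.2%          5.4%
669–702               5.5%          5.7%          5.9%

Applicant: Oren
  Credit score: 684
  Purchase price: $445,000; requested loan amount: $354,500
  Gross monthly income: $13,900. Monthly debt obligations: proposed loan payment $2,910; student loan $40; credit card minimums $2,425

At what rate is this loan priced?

5.7%

Credit score 684 ≥ 669; Total monthly debts = (2,910 + 40 + 2,425) = 5,375. DTI: 5,375 ÷ 13,900 = 38.7%, within the 41% cap
Loan-to-value = 354,500/445,000 = 79.7% — pass (95% max)
Credit 684 → row 669–702; LTV 79.7% → column 73.01–81%. Grid cell → 5.7%.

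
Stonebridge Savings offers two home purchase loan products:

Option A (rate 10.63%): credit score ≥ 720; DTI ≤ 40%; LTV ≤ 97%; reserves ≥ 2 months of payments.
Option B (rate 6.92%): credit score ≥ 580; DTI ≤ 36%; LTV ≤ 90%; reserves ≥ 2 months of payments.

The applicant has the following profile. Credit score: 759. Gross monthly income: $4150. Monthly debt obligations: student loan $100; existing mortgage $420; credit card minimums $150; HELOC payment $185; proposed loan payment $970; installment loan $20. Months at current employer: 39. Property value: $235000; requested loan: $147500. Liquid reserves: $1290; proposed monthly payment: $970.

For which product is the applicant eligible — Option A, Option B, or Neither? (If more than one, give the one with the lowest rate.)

Total debts = (100 + 420 + 150 + 185 + 970 + 20) = 1,845; DTI = 1,845/4,150 = 44.5%.
LTV = 147,500/235,000 = 62.8%.
Reserves = 1,290/970 = 1.3 months.
Option A: score 759 ≥ 720; DTI 44.5% > 40%; LTV 62.8% ≤ 97%; reserves 1.3 < 2 mo → does not qualify.
Option B: score 759 ≥ 580; DTI 44.5% > 36%; LTV 62.8% ≤ 90%; reserves 1.3 < 2 mo → does not qualify.

Neither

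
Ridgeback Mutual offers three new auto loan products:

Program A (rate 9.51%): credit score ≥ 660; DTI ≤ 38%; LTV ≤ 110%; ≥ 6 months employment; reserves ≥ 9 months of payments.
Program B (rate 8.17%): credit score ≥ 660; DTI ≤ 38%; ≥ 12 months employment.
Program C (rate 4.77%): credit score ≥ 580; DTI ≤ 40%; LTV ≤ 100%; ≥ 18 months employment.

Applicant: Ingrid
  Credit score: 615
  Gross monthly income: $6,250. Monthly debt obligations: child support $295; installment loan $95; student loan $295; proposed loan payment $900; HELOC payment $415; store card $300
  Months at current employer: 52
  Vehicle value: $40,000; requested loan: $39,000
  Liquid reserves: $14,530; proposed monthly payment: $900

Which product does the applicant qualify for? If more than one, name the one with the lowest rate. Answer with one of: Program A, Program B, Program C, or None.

Total debts = (295 + 95 + 295 + 900 + 415 + 300) = 2,300; DTI = 2,300/6,250 = 36.8%.
LTV = 39,000/40,000 = 97.5%.
Reserves = 14,530/900 = 16.1 months.
Program A: score 615 < 660; DTI 36.8% ≤ 38%; LTV 97.5% ≤ 110%; employment 52 ≥ 6 mo; reserves 16.1 ≥ 9 mo → does not qualify.
Program B: score 615 < 660; DTI 36.8% ≤ 38%; employment 52 ≥ 12 mo → does not qualify.
Program C: score 615 ≥ 580; DTI 36.8% ≤ 40%; LTV 97.5% ≤ 100%; employment 52 ≥ 18 mo → qualifies.

Program C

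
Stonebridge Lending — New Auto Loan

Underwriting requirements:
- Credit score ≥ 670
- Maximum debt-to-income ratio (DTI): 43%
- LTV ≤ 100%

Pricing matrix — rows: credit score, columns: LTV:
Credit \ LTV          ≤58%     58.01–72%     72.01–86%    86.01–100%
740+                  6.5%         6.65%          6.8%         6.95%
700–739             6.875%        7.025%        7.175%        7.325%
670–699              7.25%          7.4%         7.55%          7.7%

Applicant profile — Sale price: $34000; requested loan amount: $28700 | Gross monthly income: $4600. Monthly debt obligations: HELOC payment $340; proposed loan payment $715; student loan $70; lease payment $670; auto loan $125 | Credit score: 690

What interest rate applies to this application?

Credit score 690 ≥ 670; Total monthly debts = (340 + 715 + 70 + 670 + 125) = 1,920. DTI: 1,920 ÷ 4,600 = 41.7%, within the 43% cap
LTV = 28,700/34,000 = 84.4% ≤ 100%
Row: 690 falls in 670–699. Column: 84.4% falls in 72.01–86%. Rate = 7.55%.

7.55%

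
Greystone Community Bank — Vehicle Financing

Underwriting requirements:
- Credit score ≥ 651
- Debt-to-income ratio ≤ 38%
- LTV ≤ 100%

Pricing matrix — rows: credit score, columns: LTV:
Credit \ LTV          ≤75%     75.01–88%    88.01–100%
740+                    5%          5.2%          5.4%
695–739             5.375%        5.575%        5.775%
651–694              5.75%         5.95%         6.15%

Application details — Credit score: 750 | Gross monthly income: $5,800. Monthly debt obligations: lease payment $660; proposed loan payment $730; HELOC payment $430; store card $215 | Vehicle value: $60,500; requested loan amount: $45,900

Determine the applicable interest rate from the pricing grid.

Credit score 750 ≥ 651; Total monthly debts = (660 + 730 + 430 + 215) = 2,035. Debt-to-income = 2,035/5,800 = 35.1% — meets 38% limit
LTV = 45,900/60,500 = 75.9% ≤ 100%
Credit 750 → row 740+; LTV 75.9% → column 75.01–88%. Grid cell → 5.2%.

5.2%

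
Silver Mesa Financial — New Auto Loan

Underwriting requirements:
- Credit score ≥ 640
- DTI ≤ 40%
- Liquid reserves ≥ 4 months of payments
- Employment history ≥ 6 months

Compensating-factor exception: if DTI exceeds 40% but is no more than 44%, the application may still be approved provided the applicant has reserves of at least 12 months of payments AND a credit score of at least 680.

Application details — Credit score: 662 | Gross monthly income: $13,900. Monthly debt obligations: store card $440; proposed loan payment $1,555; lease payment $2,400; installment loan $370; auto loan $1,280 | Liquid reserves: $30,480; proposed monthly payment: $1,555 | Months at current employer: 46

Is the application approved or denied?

Denied

Credit score 662 ≥ 640 (meets base)
Total debts = (440 + 1,555 + 2,400 + 370 + 1,280) = 6,045. DTI = 6,045/13,900 = 43.5% > 40% — standard DTI limit exceeded.
Liquid reserves cover 30,480/1,555 = 19.6 months — ≥ 4 required
Employment 46 ≥ 6 months
DTI 43.5% is within the 40%–44% exception band; checking compensating factors.
Override check — reserves: 19.6 mo (ok); score: 662 (below 680).
Override conditions not both satisfied; exception does not apply.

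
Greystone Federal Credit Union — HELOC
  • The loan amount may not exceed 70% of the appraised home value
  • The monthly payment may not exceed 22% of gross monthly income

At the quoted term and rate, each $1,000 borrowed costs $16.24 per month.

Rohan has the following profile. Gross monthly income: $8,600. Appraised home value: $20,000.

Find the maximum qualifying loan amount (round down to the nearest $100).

Payment cap: 22% × $8,600 = $1,892/month.
At $16.24 per $1,000, that supports 1,892/16.24 × 1,000 ≈ $116,502 → $116,500.
LTV cap: 70% × $20,000 = $14,000 → $14,000.
Binding constraint: loan-to-value.

$14,000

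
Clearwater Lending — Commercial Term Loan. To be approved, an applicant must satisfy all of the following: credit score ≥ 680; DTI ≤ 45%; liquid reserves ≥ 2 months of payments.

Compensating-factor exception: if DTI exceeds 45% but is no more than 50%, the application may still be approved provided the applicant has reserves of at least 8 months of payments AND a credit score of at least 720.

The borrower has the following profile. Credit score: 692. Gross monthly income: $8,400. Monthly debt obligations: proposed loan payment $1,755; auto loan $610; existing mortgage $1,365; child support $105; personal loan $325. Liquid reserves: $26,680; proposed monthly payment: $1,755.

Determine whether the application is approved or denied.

Denied

Credit score 692 ≥ 680 (meets base)
Total debts = (1,755 + 610 + 1,365 + 105 + 325) = 4,160. DTI = 4,160/8,400 = 49.5% > 45% — standard DTI limit exceeded.
Liquid reserves cover 26,680/1,755 = 15.2 months — ≥ 2 required
49.5% falls in the override range (45%–50%), so the compensating-factor test applies.
Override check — reserves: 15.2 mo (ok); score: 692 (below 720).
Override conditions not both satisfied; exception does not apply.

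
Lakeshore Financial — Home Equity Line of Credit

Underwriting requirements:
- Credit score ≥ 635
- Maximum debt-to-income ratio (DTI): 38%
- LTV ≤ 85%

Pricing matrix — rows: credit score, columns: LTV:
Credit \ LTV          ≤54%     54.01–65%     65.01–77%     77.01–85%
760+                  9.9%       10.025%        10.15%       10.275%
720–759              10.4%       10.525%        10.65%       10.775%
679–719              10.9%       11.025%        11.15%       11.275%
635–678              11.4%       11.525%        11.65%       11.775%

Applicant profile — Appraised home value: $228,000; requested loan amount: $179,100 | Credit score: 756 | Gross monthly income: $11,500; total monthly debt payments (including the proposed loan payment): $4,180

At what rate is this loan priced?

Credit score 756 ≥ 635; Debt-to-income = 4,180/11,500 = 36.3% — meets 38% limit
LTV: 179,100 ÷ 228,000 = 78.6%, within 85% cap
Row: 756 falls in 720–759. Column: 78.6% falls in 77.01–85%. Rate = 10.775%.

10.775%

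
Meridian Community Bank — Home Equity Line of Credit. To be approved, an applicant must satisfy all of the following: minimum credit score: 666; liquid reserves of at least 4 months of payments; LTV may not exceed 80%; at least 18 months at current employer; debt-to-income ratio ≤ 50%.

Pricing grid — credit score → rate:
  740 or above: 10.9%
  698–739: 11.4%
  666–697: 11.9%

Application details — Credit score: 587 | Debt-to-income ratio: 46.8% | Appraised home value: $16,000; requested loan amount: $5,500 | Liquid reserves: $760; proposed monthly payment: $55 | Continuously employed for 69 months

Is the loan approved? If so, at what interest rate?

Denied

Credit score 587 < 666 (below minimum)
Employment 69 ≥ 18 months
Debt-to-income 46.8% vs 50% cap — pass
Reserves = 760/55 = 13.8 months ≥ 4
LTV: 5,500 ÷ 16,000 = 34.4%, within 80% cap
Not all requirements met → denied.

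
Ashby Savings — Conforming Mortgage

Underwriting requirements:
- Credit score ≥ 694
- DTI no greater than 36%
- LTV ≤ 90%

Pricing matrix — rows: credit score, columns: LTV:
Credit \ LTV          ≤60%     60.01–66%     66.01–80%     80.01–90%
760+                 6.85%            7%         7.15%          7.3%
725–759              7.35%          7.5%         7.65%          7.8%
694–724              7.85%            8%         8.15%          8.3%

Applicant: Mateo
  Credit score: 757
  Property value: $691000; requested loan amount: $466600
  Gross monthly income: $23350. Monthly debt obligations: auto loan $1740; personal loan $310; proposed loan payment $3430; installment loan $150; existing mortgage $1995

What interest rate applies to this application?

Credit score 757 ≥ 694; Total monthly debts = (1,740 + 310 + 3,430 + 150 + 1,995) = 7,625. DTI = 7,625/23,350 = 32.7% ≤ 36%
Loan-to-value = 466,600/691,000 = 67.5% — pass (90% max)
Credit 757 → row 725–759; LTV 67.5% → column 66.01–80%. Grid cell → 7.65%.

7.65%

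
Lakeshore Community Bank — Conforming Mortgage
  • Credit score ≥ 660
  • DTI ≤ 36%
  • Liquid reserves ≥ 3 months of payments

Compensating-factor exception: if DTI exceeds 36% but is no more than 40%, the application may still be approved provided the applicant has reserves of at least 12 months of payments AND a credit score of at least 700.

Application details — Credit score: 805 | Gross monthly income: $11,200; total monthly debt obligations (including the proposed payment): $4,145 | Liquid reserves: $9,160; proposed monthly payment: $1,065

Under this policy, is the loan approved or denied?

Credit score 805 ≥ 660 (meets base)
DTI = 4,145/11,200 = 37% > 36% — standard DTI limit exceeded.
Reserves: 9,160 ÷ 1,065 = 8.6 months (meets 3-month minimum)
DTI 37% is within the 36%–40% exception band; checking compensating factors.
Override check — reserves: 8.6 mo (short of 12); score: 805 (ok).
Override conditions not both satisfied; exception does not apply.

Denied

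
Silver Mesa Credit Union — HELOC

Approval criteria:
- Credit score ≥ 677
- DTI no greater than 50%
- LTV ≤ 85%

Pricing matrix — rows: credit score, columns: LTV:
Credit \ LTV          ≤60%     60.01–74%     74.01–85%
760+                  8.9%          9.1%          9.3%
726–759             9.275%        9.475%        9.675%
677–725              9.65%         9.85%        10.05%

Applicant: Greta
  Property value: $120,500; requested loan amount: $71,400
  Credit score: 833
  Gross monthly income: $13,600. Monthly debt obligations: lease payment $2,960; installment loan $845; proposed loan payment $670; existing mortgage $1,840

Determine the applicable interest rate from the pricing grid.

8.9%

Credit score 833 ≥ 677; Total monthly debts = (2,960 + 845 + 670 + 1,840) = 6,315. Debt-to-income = 6,315/13,600 = 46.4% — meets 50% limit
Loan-to-value = 71,400/120,500 = 59.3% — pass (85% max)
Score 833 is in the 760+ band; LTV 59.3% is in the ≤60% band → 8.9%.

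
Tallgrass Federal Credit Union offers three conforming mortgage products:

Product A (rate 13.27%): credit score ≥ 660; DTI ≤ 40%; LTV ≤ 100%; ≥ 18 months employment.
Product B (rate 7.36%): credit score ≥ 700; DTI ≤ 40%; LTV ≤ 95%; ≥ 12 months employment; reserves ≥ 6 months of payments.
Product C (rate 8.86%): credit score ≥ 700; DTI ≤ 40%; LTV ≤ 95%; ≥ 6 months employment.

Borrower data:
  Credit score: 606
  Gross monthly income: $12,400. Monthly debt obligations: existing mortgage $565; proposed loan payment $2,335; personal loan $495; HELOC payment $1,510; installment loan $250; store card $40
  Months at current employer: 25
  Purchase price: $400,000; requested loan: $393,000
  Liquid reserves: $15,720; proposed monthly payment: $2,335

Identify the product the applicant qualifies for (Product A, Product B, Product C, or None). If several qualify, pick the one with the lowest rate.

None

Total debts = (565 + 2,335 + 495 + 1,510 + 250 + 40) = 5,195; DTI = 5,195/12,400 = 41.9%.
LTV = 393,000/400,000 = 98.2%.
Reserves = 15,720/2,335 = 6.7 months.
Product A: score 606 < 660; DTI 41.9% > 40%; LTV 98.2% ≤ 100%; employment 25 ≥ 18 mo → does not qualify.
Product B: score 606 < 700; DTI 41.9% > 40%; LTV 98.2% > 95%; employment 25 ≥ 12 mo; reserves 6.7 ≥ 6 mo → does not qualify.
Product C: score 606 < 700; DTI 41.9% > 40%; LTV 98.2% > 95%; employment 25 ≥ 6 mo → does not qualify.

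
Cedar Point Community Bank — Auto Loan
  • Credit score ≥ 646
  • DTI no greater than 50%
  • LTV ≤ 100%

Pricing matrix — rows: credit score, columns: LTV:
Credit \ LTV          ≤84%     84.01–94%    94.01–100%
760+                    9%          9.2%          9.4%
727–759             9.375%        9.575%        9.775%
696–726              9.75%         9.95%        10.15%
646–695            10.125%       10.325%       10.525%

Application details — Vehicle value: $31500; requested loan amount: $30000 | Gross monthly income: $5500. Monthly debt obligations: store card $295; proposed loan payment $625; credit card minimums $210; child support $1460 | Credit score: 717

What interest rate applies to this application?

10.15%

Credit score 717 ≥ 646; Total monthly debts = (295 + 625 + 210 + 1,460) = 2,590. DTI: 2,590 ÷ 5,500 = 47.1%, within the 50% cap
Loan-to-value = 30,000/31,500 = 95.2% — pass (100% max)
Row: 717 falls in 696–726. Column: 95.2% falls in 94.01–100%. Rate = 10.15%.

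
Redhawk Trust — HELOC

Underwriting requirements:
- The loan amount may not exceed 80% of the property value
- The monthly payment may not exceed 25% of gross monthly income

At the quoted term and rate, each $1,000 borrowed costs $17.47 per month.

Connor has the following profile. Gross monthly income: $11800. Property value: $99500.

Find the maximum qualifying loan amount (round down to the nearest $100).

$79,600

Payment cap: 25% × $11,800 = $2,950/month.
At $17.47 per $1,000, that supports 2,950/17.47 × 1,000 ≈ $168,860 → $168,800.
LTV cap: 80% × $99,500 = $79,600 → $79,600.
Binding constraint: loan-to-value.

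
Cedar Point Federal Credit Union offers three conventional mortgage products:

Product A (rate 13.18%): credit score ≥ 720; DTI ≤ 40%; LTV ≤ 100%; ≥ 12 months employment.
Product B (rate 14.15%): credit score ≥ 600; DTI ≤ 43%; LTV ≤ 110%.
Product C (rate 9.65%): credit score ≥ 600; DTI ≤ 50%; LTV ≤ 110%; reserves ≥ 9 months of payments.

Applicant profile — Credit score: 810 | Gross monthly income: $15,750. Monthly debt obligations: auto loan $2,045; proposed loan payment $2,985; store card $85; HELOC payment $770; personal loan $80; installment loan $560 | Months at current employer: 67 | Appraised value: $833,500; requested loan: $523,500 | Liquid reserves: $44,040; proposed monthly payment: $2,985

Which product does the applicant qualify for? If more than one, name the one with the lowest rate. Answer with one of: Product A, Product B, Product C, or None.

Product C

Total debts = (2,045 + 2,985 + 85 + 770 + 80 + 560) = 6,525; DTI = 6,525/15,750 = 41.4%.
LTV = 523,500/833,500 = 62.8%.
Reserves = 44,040/2,985 = 14.8 months.
Product A: score 810 ≥ 720; DTI 41.4% > 40%; LTV 62.8% ≤ 100%; employment 67 ≥ 12 mo → does not qualify.
Product B: score 810 ≥ 600; DTI 41.4% ≤ 43%; LTV 62.8% ≤ 110% → qualifies.
Product C: score 810 ≥ 600; DTI 41.4% ≤ 50%; LTV 62.8% ≤ 110%; reserves 14.8 ≥ 9 mo → qualifies.
Qualifying: Product B, Product C. Lowest rate is 9.65% → Product C.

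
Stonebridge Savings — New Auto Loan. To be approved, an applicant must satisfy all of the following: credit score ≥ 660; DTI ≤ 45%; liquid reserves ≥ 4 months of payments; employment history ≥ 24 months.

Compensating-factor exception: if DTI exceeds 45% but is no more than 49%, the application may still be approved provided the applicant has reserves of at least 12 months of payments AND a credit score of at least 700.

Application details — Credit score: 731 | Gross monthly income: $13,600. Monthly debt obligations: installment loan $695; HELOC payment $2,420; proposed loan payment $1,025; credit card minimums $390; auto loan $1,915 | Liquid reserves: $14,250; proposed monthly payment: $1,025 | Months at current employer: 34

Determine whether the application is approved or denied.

Credit score 731 ≥ 660 (meets base)
Total debts = (695 + 2,420 + 1,025 + 390 + 1,915) = 6,445. DTI: 6,445 ÷ 13,600 = 47.4%, over the 45% base limit.
Reserves: 14,250 ÷ 1,025 = 13.9 months (meets 4-month minimum)
Employment 34 ≥ 24 months
47.4% falls in the override range (45%–49%), so the compensating-factor test applies.
Override check — reserves: 13.9 mo (ok); score: 731 (ok).
Both compensating conditions met → exception applies.

Approved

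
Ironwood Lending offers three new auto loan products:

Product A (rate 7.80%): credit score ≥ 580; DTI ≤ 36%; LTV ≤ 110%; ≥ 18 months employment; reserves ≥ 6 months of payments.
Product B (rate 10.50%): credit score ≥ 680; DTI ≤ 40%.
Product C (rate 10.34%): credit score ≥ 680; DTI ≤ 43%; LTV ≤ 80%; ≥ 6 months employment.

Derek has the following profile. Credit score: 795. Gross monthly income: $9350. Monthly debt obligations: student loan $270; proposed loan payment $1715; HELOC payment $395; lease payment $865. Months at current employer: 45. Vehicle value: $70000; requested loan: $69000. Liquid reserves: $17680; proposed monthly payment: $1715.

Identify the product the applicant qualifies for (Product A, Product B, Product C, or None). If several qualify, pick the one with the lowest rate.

Total debts = (270 + 1,715 + 395 + 865) = 3,245; DTI = 3,245/9,350 = 34.7%.
LTV = 69,000/70,000 = 98.6%.
Reserves = 17,680/1,715 = 10.3 months.
Product A: score 795 ≥ 580; DTI 34.7% ≤ 36%; LTV 98.6% ≤ 110%; employment 45 ≥ 18 mo; reserves 10.3 ≥ 6 mo → qualifies.
Product B: score 795 ≥ 680; DTI 34.7% ≤ 40% → qualifies.
Product C: score 795 ≥ 680; DTI 34.7% ≤ 43%; LTV 98.6% > 80%; employment 45 ≥ 6 mo → does not qualify.
Qualifying: Product A, Product B. Lowest rate is 7.80% → Product A.

Product A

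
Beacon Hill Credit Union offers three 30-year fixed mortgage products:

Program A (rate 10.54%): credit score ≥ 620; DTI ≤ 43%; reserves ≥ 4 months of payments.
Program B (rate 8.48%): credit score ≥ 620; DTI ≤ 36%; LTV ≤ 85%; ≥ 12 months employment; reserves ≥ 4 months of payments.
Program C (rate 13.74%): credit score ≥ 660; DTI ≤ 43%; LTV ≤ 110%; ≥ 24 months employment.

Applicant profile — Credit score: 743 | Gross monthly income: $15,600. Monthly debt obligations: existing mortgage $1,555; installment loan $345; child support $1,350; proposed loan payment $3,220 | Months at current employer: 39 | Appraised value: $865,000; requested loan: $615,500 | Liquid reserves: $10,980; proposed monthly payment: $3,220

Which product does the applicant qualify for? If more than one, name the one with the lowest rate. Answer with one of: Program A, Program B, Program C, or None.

Program C

Total debts = (1,555 + 345 + 1,350 + 3,220) = 6,470; DTI = 6,470/15,600 = 41.5%.
LTV = 615,500/865,000 = 71.2%.
Reserves = 10,980/3,220 = 3.4 months.
Program A: score 743 ≥ 620; DTI 41.5% ≤ 43%; reserves 3.4 < 4 mo → does not qualify.
Program B: score 743 ≥ 620; DTI 41.5% > 36%; LTV 71.2% ≤ 85%; employment 39 ≥ 12 mo; reserves 3.4 < 4 mo → does not qualify.
Program C: score 743 ≥ 660; DTI 41.5% ≤ 43%; LTV 71.2% ≤ 110%; employment 39 ≥ 24 mo → qualifies.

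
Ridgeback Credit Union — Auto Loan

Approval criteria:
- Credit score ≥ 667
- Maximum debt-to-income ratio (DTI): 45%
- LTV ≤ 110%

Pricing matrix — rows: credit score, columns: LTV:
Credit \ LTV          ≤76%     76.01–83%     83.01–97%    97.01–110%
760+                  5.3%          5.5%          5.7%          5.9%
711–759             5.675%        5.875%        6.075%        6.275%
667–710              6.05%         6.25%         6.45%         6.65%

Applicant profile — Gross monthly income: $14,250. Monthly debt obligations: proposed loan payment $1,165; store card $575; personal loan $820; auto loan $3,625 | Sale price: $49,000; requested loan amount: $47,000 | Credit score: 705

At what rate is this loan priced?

Credit score 705 ≥ 667; Total monthly debts = (1,165 + 575 + 820 + 3,625) = 6,185. DTI: 6,185 ÷ 14,250 = 43.4%, within the 45% cap
LTV: 47,000 ÷ 49,000 = 95.9%, within 110% cap
Row: 705 falls in 667–710. Column: 95.9% falls in 83.01–97%. Rate = 6.45%.

6.45%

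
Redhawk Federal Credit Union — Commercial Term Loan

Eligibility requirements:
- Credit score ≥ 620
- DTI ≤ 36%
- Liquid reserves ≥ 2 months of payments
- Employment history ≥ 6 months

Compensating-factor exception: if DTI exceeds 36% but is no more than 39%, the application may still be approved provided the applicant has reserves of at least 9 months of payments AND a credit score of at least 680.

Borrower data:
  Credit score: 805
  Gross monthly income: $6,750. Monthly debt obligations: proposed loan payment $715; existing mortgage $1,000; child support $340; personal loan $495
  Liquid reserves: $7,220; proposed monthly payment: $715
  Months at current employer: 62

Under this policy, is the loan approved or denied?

Approved

Credit score 805 ≥ 620 (meets base)
Total debts = (715 + 1,000 + 340 + 495) = 2,550. DTI: 2,550 ÷ 6,750 = 37.8%, over the 36% base limit.
Reserves: 7,220 ÷ 715 = 10.1 months (meets 2-month minimum)
Employment 62 ≥ 6 months
DTI 37.8% is within the 36%–39% exception band; checking compensating factors.
Reserves 10.1 ≥ 9 months; credit score 805 ≥ 680.
Both override conditions satisfied; DTI exception granted.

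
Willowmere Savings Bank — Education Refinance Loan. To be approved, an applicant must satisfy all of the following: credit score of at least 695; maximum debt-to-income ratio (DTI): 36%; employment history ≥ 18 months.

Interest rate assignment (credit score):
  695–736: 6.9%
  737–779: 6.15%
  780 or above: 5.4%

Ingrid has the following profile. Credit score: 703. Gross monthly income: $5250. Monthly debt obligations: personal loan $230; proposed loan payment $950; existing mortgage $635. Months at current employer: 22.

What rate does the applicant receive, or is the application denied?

Credit score 703 ≥ 695 (meets minimum)
Total monthly debts = (230 + 950 + 635) = 1,815. DTI: 1,815 ÷ 5,250 = 34.6%, within the 36% cap
Employment 22 ≥ 18 months
All requirements met. Score 703 falls in the 695–736 tier → 6.9%.

Approved at 6.9%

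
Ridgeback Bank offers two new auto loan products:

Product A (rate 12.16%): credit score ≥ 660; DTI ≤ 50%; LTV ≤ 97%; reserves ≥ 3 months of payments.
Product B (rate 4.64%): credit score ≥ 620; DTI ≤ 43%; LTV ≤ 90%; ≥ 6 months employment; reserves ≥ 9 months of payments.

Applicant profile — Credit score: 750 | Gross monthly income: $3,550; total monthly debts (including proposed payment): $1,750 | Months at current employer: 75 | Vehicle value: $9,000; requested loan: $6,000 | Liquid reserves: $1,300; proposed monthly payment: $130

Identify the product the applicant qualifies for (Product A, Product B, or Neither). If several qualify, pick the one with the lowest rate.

Product A

DTI = 1,750/3,550 = 49.3%.
LTV = 6,000/9,000 = 66.7%.
Reserves = 1,300/130 = 10.0 months.
Product A: score 750 ≥ 660; DTI 49.3% ≤ 50%; LTV 66.7% ≤ 97%; reserves 10.0 ≥ 3 mo → qualifies.
Product B: score 750 ≥ 620; DTI 49.3% > 43%; LTV 66.7% ≤ 90%; employment 75 ≥ 6 mo; reserves 10.0 ≥ 9 mo → does not qualify.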